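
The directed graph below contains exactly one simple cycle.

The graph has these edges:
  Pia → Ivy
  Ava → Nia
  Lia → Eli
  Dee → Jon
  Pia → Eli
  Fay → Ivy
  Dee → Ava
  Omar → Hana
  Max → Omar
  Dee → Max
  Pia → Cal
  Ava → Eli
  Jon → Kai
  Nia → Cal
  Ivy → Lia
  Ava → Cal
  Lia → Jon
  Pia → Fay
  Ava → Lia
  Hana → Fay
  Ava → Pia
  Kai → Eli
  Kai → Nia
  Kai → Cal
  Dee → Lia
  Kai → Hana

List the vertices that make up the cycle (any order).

Fay, Ivy, Jon, Kai, Lia, Hana

DFS with gray/black marking from Lia:
Lia gray
  Jon gray
    Kai gray
      Hana gray
        Fay gray
          Ivy gray
            Ivy→Lia: Lia is gray → back edge
Back edge closes the cycle Lia → Jon → Kai → Hana → Fay → Ivy → Lia; its vertices are {Fay, Ivy, Jon, Kai, Lia, Hana}.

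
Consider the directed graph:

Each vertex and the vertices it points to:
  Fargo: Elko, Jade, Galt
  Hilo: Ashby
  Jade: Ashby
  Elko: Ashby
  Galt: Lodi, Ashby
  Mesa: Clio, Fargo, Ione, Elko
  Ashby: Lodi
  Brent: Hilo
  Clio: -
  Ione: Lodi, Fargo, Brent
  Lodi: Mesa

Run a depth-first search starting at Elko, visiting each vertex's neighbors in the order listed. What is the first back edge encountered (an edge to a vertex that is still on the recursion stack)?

Fargo→Elko

DFS from Elko (visiting each vertex's neighbors in the order listed); mark gray on enter, black on exit:
Elko gray
  Ashby gray
    Lodi gray
      Mesa gray
        Clio gray
        Clio black
        Fargo gray
          Fargo→Elko: Elko is gray → back edge
First back edge: Fargo → Elko.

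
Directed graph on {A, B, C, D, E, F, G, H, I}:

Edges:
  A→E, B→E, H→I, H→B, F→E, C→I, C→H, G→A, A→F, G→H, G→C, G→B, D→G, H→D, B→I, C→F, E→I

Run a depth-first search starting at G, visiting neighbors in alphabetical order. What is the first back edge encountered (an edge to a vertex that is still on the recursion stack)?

D->G

DFS from G (visiting neighbors in alphabetical order); mark gray on enter, black on exit:
G gray
  A gray
    E gray
      I gray
      I black
    E black
    F gray
      F→E: E black — skip
    F black
  A black
  B gray
    B→E: E black — skip
    B→I: I black — skip
  B black
  C gray
    C→F: F black — skip
    H gray
      H→B: B black — skip
      D gray
        D→G: G is gray → back edge
First back edge: D → G.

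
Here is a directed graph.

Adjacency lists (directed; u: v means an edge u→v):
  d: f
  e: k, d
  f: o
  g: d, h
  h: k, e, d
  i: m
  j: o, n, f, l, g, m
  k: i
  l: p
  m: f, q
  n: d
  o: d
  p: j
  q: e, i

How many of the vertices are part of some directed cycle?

A vertex is on a directed cycle iff it belongs to a strongly connected component of size ≥ 2 (or has a self-loop).
The vertices on cycles are {d, e, f, i, j, k, l, m, o, p, q} — 11 in total.

11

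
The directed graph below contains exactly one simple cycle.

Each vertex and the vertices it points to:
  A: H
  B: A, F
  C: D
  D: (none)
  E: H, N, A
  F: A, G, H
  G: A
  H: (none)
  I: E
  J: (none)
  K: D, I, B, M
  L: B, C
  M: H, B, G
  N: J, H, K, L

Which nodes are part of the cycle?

E, I, K, N

DFS with gray/black marking from N:
N gray
  J gray
  J black
  H gray
  H black
  K gray
    D gray
    D black
    I gray
      E gray
        E→H: H black — skip
        E→N: N is gray → back edge
Back edge closes the cycle N → K → I → E → N; its vertices are {E, I, K, N}.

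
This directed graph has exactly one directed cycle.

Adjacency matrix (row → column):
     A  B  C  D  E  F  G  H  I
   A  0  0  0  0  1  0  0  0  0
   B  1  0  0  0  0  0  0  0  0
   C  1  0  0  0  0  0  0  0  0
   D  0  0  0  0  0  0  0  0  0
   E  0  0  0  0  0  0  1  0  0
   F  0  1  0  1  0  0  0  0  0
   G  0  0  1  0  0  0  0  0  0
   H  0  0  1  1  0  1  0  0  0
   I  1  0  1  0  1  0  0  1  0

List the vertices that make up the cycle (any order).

DFS with gray/black marking from E:
E gray
  G gray
    C gray
      A gray
        A→E: E is gray → back edge
Back edge closes the cycle E → G → C → A → E; its vertices are {A, C, E, G}.

A, C, E, G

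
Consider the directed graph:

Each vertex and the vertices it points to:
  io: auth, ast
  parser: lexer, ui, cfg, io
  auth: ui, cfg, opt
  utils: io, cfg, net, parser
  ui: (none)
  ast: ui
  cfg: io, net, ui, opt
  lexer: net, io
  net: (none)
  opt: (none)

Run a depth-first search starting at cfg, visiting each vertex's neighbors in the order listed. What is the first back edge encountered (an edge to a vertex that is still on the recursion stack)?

auth->cfg

DFS from cfg (visiting each vertex's neighbors in the order listed); mark gray on enter, black on exit:
cfg gray
  io gray
    auth gray
      ui gray
      ui black
      auth→cfg: cfg is gray → back edge
First back edge: auth → cfg.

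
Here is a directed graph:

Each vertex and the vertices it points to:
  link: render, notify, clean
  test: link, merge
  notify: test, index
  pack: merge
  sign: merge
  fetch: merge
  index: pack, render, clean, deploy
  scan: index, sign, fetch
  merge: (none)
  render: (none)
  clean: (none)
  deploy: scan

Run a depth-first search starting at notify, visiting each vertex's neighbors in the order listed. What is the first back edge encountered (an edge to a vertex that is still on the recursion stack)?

DFS from notify (visiting each vertex's neighbors in the order listed); mark gray on enter, black on exit:
notify gray
  test gray
    link gray
      render gray
      render black
      link→notify: notify is gray → back edge
First back edge: link → notify.

link→notify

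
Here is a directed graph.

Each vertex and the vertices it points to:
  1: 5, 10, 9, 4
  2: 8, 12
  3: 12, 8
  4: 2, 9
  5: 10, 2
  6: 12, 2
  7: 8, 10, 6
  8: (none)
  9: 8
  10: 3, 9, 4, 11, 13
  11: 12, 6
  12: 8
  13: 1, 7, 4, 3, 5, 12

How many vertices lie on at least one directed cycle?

A vertex is on a directed cycle iff it belongs to a strongly connected component of size ≥ 2 (or has a self-loop).
The vertices on cycles are {1, 5, 7, 10, 13} — 5 in total.

5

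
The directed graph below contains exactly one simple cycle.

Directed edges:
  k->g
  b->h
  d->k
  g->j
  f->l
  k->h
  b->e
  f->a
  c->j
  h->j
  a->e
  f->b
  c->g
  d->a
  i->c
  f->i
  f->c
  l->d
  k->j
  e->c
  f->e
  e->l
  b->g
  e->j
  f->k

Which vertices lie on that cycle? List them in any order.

a, d, e, l

DFS with gray/black marking from l:
l gray
  d gray
    k gray
      h gray
        j gray
        j black
      h black
      g gray
        g→j: j black — skip
      g black
      k→j: j black — skip
    k black
    a gray
      e gray
        e→j: j black — skip
        c gray
          c→g: g black — skip
          c→j: j black — skip
        c black
        e→l: l is gray → back edge
Back edge closes the cycle l → d → a → e → l; its vertices are {a, d, e, l}.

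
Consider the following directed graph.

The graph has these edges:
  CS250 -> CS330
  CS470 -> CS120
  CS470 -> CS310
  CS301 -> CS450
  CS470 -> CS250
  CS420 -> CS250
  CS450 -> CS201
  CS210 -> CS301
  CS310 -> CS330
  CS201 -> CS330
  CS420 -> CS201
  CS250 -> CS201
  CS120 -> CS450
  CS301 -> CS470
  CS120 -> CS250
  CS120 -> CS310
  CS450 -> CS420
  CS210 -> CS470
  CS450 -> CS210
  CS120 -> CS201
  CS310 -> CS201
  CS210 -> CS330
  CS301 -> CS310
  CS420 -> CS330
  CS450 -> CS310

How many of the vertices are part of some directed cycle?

5

A vertex is on a directed cycle iff it belongs to a strongly connected component of size ≥ 2 (or has a self-loop).
The vertices on cycles are {CS120, CS210, CS301, CS450, CS470} — 5 in total.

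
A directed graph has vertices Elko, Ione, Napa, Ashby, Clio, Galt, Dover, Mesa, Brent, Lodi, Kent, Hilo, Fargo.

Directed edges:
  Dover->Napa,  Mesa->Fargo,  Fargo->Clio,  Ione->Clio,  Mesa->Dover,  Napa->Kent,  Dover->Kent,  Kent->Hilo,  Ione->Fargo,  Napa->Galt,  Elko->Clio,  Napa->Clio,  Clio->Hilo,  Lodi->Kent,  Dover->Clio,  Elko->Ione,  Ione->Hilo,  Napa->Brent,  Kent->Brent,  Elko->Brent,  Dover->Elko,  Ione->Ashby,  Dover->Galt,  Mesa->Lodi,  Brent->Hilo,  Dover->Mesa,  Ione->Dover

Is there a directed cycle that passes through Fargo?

Fargo lies on a cycle iff there is a path from Fargo back to itself.
Exploring from Fargo, it never reaches itself; equivalently, its strongly connected component is a singleton.

No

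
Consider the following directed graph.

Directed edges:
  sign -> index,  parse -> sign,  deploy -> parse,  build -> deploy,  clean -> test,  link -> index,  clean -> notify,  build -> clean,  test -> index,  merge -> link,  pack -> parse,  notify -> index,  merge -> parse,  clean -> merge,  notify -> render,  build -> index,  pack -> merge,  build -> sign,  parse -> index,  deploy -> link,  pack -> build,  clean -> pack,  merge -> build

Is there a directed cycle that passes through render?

render lies on a cycle iff there is a path from render back to itself.
Exploring from render, it never reaches itself; equivalently, its strongly connected component is a singleton.

No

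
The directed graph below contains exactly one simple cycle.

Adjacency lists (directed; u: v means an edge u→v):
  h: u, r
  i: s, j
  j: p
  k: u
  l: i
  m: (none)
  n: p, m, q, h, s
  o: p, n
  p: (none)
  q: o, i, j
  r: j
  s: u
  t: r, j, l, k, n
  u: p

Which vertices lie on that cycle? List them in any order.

n, o, q

DFS with gray/black marking from n:
n gray
  p gray
  p black
  m gray
  m black
  q gray
    o gray
      o→p: p black — skip
      o→n: n is gray → back edge
Back edge closes the cycle n → q → o → n; its vertices are {n, o, q}.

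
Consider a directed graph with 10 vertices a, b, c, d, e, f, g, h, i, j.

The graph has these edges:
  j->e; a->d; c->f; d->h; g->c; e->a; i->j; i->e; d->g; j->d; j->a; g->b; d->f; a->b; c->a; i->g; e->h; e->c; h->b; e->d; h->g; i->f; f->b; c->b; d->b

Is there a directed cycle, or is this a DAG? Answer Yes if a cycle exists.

Yes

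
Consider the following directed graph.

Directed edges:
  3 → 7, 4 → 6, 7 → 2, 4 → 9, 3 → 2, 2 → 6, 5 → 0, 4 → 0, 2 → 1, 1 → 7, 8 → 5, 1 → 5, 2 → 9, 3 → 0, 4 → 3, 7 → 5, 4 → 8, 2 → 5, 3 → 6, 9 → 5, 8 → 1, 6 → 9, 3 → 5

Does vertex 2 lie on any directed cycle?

Yes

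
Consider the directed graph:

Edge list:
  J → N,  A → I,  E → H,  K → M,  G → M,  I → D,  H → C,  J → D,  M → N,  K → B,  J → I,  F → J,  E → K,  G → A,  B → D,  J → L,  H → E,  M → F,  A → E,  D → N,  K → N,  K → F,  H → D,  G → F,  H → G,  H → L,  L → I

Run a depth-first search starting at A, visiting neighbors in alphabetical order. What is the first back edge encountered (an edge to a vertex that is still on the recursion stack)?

DFS from A (visiting neighbors in alphabetical order); mark gray on enter, black on exit:
A gray
  E gray
    H gray
      C gray
      C black
      D gray
        N gray
        N black
      D black
      H→E: E is gray → back edge
First back edge: H → E.

H→E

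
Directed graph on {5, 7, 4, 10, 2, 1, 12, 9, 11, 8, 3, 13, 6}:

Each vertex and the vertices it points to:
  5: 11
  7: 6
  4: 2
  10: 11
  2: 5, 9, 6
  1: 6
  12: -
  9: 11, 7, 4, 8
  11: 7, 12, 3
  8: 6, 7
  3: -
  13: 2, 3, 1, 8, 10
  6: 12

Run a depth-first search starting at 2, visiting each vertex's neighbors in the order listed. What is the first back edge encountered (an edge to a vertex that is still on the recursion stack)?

DFS from 2 (visiting each vertex's neighbors in the order listed); mark gray on enter, black on exit:
2 gray
  5 gray
    11 gray
      7 gray
        6 gray
          12 gray
          12 black
        6 black
      7 black
      11→12: 12 black — skip
      3 gray
      3 black
    11 black
  5 black
  9 gray
    9→11: 11 black — skip
    9→7: 7 black — skip
    4 gray
      4→2: 2 is gray → back edge
First back edge: 4 → 2.

4->2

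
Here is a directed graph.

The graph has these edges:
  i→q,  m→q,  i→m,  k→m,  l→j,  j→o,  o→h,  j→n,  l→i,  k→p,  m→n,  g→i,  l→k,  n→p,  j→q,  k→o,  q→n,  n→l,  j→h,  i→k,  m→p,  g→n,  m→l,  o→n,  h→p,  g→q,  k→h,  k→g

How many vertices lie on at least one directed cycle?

9

A vertex is on a directed cycle iff it belongs to a strongly connected component of size ≥ 2 (or has a self-loop).
The vertices on cycles are {g, i, j, k, l, m, n, o, q} — 9 in total.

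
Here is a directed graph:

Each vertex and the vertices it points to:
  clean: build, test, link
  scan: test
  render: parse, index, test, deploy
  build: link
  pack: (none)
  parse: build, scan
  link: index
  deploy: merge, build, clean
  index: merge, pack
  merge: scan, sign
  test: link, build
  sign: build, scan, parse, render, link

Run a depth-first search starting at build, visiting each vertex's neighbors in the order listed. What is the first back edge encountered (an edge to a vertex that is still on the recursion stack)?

DFS from build (visiting each vertex's neighbors in the order listed); mark gray on enter, black on exit:
build gray
  link gray
    index gray
      merge gray
        scan gray
          test gray
            test→link: link is gray → back edge
First back edge: test → link.

test->link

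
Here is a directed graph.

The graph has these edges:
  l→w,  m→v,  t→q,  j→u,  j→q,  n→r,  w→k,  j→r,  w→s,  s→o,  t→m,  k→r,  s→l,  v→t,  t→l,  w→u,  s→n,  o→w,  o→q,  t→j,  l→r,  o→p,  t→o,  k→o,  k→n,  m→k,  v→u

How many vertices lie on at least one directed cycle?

A vertex is on a directed cycle iff it belongs to a strongly connected component of size ≥ 2 (or has a self-loop).
The vertices on cycles are {k, l, m, o, s, t, v, w} — 8 in total.

8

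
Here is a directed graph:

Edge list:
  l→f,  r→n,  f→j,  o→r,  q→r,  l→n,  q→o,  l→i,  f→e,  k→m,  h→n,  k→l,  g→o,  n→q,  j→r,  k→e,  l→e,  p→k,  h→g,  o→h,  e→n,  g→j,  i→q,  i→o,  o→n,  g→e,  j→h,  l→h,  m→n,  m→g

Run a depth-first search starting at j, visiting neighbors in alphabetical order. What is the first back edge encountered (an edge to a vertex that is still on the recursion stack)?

DFS from j (visiting neighbors in alphabetical order); mark gray on enter, black on exit:
j gray
  h gray
    g gray
      e gray
        n gray
          q gray
            o gray
              o→h: h is gray → back edge
First back edge: o → h.

o→h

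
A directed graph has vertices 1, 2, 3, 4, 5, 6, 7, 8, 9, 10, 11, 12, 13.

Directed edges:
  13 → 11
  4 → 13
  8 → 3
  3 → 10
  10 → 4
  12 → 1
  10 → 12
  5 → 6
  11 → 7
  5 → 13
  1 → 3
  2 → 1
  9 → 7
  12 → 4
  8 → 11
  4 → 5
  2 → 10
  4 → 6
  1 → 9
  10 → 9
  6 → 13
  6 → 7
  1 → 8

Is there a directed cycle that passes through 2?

No

2 lies on a cycle iff there is a path from 2 back to itself.
Exploring from 2, it never reaches itself; equivalently, its strongly connected component is a singleton.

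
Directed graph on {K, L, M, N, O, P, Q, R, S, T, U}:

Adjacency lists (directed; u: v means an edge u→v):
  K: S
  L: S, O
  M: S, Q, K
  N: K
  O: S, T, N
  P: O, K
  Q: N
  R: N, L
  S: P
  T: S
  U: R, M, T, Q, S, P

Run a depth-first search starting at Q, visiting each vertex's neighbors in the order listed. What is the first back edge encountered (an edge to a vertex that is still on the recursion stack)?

O→S

DFS from Q (visiting each vertex's neighbors in the order listed); mark gray on enter, black on exit:
Q gray
  N gray
    K gray
      S gray
        P gray
          O gray
            O→S: S is gray → back edge
First back edge: O → S.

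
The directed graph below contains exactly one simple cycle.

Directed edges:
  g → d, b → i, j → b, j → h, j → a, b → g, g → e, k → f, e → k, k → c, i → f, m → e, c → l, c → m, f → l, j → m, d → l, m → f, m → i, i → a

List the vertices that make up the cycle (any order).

DFS with gray/black marking from m:
m gray
  f gray
    l gray
    l black
  f black
  e gray
    k gray
      k→f: f black — skip
      c gray
        c→m: m is gray → back edge
Back edge closes the cycle m → e → k → c → m; its vertices are {c, e, k, m}.

c, e, k, m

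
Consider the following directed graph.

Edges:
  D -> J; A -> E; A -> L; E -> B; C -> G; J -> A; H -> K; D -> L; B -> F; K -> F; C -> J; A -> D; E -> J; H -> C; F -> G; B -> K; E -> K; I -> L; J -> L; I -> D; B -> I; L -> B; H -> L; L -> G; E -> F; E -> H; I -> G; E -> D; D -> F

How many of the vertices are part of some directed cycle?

A vertex is on a directed cycle iff it belongs to a strongly connected component of size ≥ 2 (or has a self-loop).
The vertices on cycles are {A, B, C, D, E, H, I, J, L} — 9 in total.

9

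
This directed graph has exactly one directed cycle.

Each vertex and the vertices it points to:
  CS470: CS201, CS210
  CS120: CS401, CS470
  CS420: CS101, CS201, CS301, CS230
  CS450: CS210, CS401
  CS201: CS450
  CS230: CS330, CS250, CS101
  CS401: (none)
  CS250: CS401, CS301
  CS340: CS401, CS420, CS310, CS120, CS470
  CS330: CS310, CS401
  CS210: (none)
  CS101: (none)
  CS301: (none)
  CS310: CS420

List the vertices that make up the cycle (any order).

CS230, CS310, CS330, CS420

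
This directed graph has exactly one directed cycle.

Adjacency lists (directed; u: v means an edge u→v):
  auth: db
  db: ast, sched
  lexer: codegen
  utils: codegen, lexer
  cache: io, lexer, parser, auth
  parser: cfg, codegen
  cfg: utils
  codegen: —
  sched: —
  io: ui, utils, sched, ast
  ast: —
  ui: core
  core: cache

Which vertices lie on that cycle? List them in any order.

io, ui, core, cache

DFS with gray/black marking from cache:
cache gray
  io gray
    ui gray
      core gray
        core→cache: cache is gray → back edge
Back edge closes the cycle cache → io → ui → core → cache; its vertices are {io, ui, core, cache}.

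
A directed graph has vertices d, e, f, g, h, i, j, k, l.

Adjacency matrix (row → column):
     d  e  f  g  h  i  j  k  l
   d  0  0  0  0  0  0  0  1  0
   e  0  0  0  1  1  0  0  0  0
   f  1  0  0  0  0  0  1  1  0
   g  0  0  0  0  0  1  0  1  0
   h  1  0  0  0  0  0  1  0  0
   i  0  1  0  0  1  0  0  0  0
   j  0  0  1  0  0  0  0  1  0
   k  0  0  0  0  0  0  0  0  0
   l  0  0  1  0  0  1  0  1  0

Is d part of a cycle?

d lies on a cycle iff there is a path from d back to itself.
Exploring from d, it never reaches itself; equivalently, its strongly connected component is a singleton.

No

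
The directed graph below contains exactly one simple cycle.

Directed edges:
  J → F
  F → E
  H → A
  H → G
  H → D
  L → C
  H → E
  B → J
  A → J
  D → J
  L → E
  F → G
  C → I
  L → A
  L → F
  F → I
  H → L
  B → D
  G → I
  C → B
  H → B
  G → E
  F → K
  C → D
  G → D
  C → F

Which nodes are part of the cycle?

DFS with gray/black marking from F:
F gray
  I gray
  I black
  K gray
  K black
  G gray
    E gray
    E black
    D gray
      J gray
        J→F: F is gray → back edge
Back edge closes the cycle F → G → D → J → F; its vertices are {D, F, G, J}.

D, F, G, J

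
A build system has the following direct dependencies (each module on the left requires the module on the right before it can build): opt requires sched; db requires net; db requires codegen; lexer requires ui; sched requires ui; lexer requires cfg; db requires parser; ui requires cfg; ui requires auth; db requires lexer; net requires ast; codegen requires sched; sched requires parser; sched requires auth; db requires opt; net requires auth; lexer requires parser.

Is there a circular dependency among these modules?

No

DFS with white/gray/black marking, starting from ast:
ast gray
ast black
ui gray
  cfg gray
  cfg black
  auth gray
  auth black
ui black
parser gray
parser black
sched gray
  sched→parser: parser black — skip
  sched→auth: auth black — skip
  sched→ui: ui black — skip
sched black
opt gray
  opt→sched: sched black — skip
opt black
codegen gray
  codegen→sched: sched black — skip
codegen black
net gray
  net→ast: ast black — skip
  net→auth: auth black — skip
net black
db gray
  db→opt: opt black — skip
  db→parser: parser black — skip
  db→codegen: codegen black — skip
  db→net: net black — skip
  lexer gray
    lexer→ui: ui black — skip
    lexer→parser: parser black — skip
    lexer→cfg: cfg black — skip
  lexer black
db black
Every edge goes to a white or black vertex — no back edge, so the graph is acyclic.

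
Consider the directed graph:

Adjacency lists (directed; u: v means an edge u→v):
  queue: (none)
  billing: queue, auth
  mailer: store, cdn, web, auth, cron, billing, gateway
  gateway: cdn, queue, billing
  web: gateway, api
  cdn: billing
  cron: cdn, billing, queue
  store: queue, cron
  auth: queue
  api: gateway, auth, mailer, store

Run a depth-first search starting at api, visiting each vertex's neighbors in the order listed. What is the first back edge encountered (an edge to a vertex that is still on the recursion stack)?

DFS from api (visiting each vertex's neighbors in the order listed); mark gray on enter, black on exit:
api gray
  gateway gray
    cdn gray
      billing gray
        queue gray
        queue black
        auth gray
          auth→queue: queue black — skip
        auth black
      billing black
    cdn black
    gateway→queue: queue black — skip
    gateway→billing: billing black — skip
  gateway black
  api→auth: auth black — skip
  mailer gray
    store gray
      store→queue: queue black — skip
      cron gray
        cron→cdn: cdn black — skip
        cron→billing: billing black — skip
        cron→queue: queue black — skip
      cron black
    store black
    mailer→cdn: cdn black — skip
    web gray
      web→gateway: gateway black — skip
      web→api: api is gray → back edge
First back edge: web → api.

web→api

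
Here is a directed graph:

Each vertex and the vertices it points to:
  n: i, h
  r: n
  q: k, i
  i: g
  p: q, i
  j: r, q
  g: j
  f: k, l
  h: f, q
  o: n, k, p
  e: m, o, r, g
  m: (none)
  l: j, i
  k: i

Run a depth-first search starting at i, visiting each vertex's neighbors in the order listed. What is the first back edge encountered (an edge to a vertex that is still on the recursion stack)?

n->i

DFS from i (visiting each vertex's neighbors in the order listed); mark gray on enter, black on exit:
i gray
  g gray
    j gray
      r gray
        n gray
          n→i: i is gray → back edge
First back edge: n → i.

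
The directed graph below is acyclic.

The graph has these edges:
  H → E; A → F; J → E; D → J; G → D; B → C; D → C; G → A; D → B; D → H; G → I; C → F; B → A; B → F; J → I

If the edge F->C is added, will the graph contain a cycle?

Adding F→C creates a cycle iff C can already reach F.
Path from C: C → F.
So C → … → F → C is a cycle.

Yes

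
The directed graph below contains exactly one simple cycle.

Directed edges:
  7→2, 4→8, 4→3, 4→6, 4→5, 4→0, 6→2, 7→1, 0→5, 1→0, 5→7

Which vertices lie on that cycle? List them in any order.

0, 1, 5, 7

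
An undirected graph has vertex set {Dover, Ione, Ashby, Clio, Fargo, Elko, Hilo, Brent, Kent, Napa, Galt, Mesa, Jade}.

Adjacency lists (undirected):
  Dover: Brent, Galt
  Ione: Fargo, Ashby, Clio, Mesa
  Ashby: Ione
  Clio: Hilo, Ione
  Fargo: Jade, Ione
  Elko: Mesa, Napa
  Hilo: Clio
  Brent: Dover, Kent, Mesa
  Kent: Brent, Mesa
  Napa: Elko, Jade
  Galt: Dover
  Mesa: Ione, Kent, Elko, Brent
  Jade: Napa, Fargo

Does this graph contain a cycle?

Yes

DFS, tracking each vertex's parent; an edge to a visited non-parent vertex closes a cycle.
Start from Dover:
visit Dover (parent –)
  visit Brent (parent Dover)
    Brent–Dover: parent, skip
    visit Kent (parent Brent)
      Kent–Brent: parent, skip
      visit Mesa (parent Kent)
        visit Ione (parent Mesa)
          visit Fargo (parent Ione)
            visit Jade (parent Fargo)
              visit Napa (parent Jade)
                visit Elko (parent Napa)
                  Elko–Mesa: Mesa visited and ≠ parent → cycle
Cycle: Mesa – Ione – Fargo – Jade – Napa – Elko – Mesa.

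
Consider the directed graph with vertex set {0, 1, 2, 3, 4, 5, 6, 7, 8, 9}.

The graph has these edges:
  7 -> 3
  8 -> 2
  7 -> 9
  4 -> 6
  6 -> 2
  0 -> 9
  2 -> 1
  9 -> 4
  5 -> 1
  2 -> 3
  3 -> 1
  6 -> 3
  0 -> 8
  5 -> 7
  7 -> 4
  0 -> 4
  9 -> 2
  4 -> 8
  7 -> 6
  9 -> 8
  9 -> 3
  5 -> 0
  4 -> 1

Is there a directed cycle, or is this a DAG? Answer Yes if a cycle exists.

No

DFS with white/gray/black marking, starting from 5:
5 gray
  1 gray
  1 black
  7 gray
    4 gray
      8 gray
        2 gray
          3 gray
            3→1: 1 black — skip
          3 black
          2→1: 1 black — skip
        2 black
      8 black
      6 gray
        6→2: 2 black — skip
        6→3: 3 black — skip
      6 black
      4→1: 1 black — skip
    4 black
    9 gray
      9→3: 3 black — skip
      9→4: 4 black — skip
      9→8: 8 black — skip
      9→2: 2 black — skip
    9 black
    7→3: 3 black — skip
    7→6: 6 black — skip
  7 black
  0 gray
    0→8: 8 black — skip
    0→4: 4 black — skip
    0→9: 9 black — skip
  0 black
5 black
Every edge goes to a white or black vertex — no back edge, so the graph is acyclic.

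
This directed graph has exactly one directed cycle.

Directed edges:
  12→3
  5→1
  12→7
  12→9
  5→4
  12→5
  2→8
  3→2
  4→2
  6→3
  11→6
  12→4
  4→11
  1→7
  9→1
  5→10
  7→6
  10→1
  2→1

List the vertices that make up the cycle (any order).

DFS with gray/black marking from 2:
2 gray
  8 gray
  8 black
  1 gray
    7 gray
      6 gray
        3 gray
          3→2: 2 is gray → back edge
Back edge closes the cycle 2 → 1 → 7 → 6 → 3 → 2; its vertices are {1, 2, 3, 6, 7}.

1, 2, 3, 6, 7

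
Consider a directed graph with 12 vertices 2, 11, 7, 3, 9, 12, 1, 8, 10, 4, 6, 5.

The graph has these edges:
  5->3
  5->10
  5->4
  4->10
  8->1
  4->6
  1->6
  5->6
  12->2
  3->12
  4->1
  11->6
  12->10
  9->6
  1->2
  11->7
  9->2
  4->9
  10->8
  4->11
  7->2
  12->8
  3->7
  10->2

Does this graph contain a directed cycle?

DFS with white/gray/black marking, starting from 10:
10 gray
  8 gray
    1 gray
      6 gray
      6 black
      2 gray
      2 black
    1 black
  8 black
  10→2: 2 black — skip
10 black
11 gray
  11→6: 6 black — skip
  7 gray
    7→2: 2 black — skip
  7 black
11 black
3 gray
  3→7: 7 black — skip
  12 gray
    12→10: 10 black — skip
    12→2: 2 black — skip
    12→8: 8 black — skip
  12 black
3 black
9 gray
  9→2: 2 black — skip
  9→6: 6 black — skip
9 black
4 gray
  4→9: 9 black — skip
  4→1: 1 black — skip
  4→11: 11 black — skip
  4→10: 10 black — skip
  4→6: 6 black — skip
4 black
5 gray
  5→6: 6 black — skip
  5→10: 10 black — skip
  5→4: 4 black — skip
  5→3: 3 black — skip
5 black
Every edge goes to a white or black vertex — no back edge, so the graph is acyclic.

No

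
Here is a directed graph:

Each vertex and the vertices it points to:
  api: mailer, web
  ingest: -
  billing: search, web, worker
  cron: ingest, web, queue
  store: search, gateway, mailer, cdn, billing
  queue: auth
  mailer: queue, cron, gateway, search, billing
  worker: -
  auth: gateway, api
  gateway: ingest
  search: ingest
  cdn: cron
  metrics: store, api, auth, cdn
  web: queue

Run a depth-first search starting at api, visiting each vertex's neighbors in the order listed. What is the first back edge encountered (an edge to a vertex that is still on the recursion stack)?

DFS from api (visiting each vertex's neighbors in the order listed); mark gray on enter, black on exit:
api gray
  mailer gray
    queue gray
      auth gray
        gateway gray
          ingest gray
          ingest black
        gateway black
        auth→api: api is gray → back edge
First back edge: auth → api.

auth->api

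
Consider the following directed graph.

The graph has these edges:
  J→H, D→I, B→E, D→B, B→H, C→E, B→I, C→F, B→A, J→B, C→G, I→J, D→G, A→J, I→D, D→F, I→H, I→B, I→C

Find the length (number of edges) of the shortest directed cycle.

For each vertex v, BFS finds the shortest path from v back to v.
The shortest such closed walk is I → B → I, length 2.

2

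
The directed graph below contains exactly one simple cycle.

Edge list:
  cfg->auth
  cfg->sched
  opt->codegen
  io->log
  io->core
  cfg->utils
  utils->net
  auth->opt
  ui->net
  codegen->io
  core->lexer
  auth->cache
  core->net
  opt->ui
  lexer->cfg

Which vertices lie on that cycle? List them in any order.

DFS with gray/black marking from cfg:
cfg gray
  sched gray
  sched black
  utils gray
    net gray
    net black
  utils black
  auth gray
    cache gray
    cache black
    opt gray
      codegen gray
        io gray
          log gray
          log black
          core gray
            core→net: net black — skip
            lexer gray
              lexer→cfg: cfg is gray → back edge
Back edge closes the cycle cfg → auth → opt → codegen → io → core → lexer → cfg; its vertices are {io, cfg, opt, auth, core, lexer, codegen}.

io, cfg, opt, auth, core, lexer, codegen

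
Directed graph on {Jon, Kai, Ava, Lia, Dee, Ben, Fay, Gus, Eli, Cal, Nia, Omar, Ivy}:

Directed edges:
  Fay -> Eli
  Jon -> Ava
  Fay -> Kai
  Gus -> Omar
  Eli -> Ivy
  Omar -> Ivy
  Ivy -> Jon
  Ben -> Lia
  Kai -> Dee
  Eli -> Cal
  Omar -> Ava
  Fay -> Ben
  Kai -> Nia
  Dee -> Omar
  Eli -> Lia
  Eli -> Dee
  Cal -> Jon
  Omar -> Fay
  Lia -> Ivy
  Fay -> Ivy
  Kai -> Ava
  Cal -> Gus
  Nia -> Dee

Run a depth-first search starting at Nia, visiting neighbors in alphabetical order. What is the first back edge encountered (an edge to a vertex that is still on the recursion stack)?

Gus->Omar

DFS from Nia (visiting neighbors in alphabetical order); mark gray on enter, black on exit:
Nia gray
  Dee gray
    Omar gray
      Ava gray
      Ava black
      Fay gray
        Ben gray
          Lia gray
            Ivy gray
              Jon gray
                Jon→Ava: Ava black — skip
              Jon black
            Ivy black
          Lia black
        Ben black
        Eli gray
          Cal gray
            Gus gray
              Gus→Omar: Omar is gray → back edge
First back edge: Gus → Omar.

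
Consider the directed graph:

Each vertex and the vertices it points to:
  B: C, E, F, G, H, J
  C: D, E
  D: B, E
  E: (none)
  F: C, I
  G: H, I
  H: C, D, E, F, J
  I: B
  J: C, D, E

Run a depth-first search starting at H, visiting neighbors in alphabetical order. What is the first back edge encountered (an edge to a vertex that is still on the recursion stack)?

B→C

DFS from H (visiting neighbors in alphabetical order); mark gray on enter, black on exit:
H gray
  C gray
    D gray
      B gray
        B→C: C is gray → back edge
First back edge: B → C.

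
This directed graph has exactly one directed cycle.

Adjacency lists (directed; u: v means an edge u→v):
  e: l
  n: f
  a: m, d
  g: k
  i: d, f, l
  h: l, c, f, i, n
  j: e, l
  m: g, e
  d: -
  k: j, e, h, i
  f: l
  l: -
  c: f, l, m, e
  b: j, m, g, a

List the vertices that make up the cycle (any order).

c, g, h, k, m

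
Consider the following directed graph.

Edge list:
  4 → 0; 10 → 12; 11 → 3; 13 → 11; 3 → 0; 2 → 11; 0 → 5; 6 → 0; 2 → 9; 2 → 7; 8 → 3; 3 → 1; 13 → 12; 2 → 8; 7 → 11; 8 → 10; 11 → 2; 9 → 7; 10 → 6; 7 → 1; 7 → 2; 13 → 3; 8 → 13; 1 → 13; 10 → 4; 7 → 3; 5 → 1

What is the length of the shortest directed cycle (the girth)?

2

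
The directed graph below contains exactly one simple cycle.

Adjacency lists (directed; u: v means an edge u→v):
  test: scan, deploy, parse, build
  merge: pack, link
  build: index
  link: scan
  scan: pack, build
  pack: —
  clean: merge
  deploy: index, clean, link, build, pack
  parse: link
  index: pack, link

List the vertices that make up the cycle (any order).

DFS with gray/black marking from scan:
scan gray
  pack gray
  pack black
  build gray
    index gray
      index→pack: pack black — skip
      link gray
        link→scan: scan is gray → back edge
Back edge closes the cycle scan → build → index → link → scan; its vertices are {link, scan, build, index}.

link, scan, build, index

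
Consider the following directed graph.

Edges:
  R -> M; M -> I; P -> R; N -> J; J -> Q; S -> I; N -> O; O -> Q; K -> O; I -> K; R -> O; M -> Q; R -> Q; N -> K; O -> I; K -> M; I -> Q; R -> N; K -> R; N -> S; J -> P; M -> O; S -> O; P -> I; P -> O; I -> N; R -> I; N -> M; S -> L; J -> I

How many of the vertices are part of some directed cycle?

A vertex is on a directed cycle iff it belongs to a strongly connected component of size ≥ 2 (or has a self-loop).
The vertices on cycles are {I, J, K, M, N, O, P, R, S} — 9 in total.

9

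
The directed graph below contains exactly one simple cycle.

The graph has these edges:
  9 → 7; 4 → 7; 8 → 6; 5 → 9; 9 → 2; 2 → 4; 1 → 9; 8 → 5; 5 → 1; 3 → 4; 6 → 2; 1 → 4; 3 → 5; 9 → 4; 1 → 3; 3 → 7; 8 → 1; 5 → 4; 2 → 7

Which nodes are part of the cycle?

1, 3, 5

DFS with gray/black marking from 5:
5 gray
  9 gray
    4 gray
      7 gray
      7 black
    4 black
    2 gray
      2→4: 4 black — skip
      2→7: 7 black — skip
    2 black
    9→7: 7 black — skip
  9 black
  5→4: 4 black — skip
  1 gray
    3 gray
      3→5: 5 is gray → back edge
Back edge closes the cycle 5 → 1 → 3 → 5; its vertices are {1, 3, 5}.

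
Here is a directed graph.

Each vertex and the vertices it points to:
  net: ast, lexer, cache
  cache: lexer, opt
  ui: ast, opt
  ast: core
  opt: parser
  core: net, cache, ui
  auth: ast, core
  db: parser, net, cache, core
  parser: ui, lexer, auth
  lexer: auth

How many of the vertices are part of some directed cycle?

9

A vertex is on a directed cycle iff it belongs to a strongly connected component of size ≥ 2 (or has a self-loop).
The vertices on cycles are {ui, ast, net, opt, auth, core, cache, lexer, parser} — 9 in total.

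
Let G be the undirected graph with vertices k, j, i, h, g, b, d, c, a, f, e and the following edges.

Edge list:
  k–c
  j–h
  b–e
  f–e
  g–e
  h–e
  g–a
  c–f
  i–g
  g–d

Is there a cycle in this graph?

No

DFS, tracking each vertex's parent; an edge to a visited non-parent vertex closes a cycle.
Start from e:
visit e (parent –)
  visit h (parent e)
    h–e: parent, skip
    visit j (parent h)
      j–h: parent, skip
  visit b (parent e)
    b–e: parent, skip
  visit f (parent e)
    f–e: parent, skip
    visit c (parent f)
      c–f: parent, skip
      visit k (parent c)
        k–c: parent, skip
  visit g (parent e)
    visit d (parent g)
      d–g: parent, skip
    visit i (parent g)
      i–g: parent, skip
    visit a (parent g)
      a–g: parent, skip
    g–e: parent, skip
No non-parent visited neighbor found — the graph is a forest.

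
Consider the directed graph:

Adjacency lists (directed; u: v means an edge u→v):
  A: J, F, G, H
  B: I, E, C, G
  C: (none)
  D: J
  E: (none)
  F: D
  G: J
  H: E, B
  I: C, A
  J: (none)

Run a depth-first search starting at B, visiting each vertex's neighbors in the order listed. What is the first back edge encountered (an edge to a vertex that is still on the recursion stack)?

DFS from B (visiting each vertex's neighbors in the order listed); mark gray on enter, black on exit:
B gray
  I gray
    C gray
    C black
    A gray
      J gray
      J black
      F gray
        D gray
          D→J: J black — skip
        D black
      F black
      G gray
        G→J: J black — skip
      G black
      H gray
        E gray
        E black
        H→B: B is gray → back edge
First back edge: H → B.

H→B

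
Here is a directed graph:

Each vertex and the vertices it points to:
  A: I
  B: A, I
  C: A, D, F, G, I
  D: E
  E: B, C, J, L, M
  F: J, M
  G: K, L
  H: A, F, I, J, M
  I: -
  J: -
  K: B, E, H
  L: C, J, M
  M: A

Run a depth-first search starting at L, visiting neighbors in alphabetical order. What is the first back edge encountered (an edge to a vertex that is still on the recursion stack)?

E→C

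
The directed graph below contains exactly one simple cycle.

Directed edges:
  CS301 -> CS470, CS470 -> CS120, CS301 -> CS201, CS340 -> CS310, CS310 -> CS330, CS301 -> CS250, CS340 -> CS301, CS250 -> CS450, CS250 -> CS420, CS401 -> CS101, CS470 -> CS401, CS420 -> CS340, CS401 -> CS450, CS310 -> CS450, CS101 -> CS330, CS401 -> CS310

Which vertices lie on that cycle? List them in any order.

DFS with gray/black marking from CS301:
CS301 gray
  CS470 gray
    CS120 gray
    CS120 black
    CS401 gray
      CS101 gray
        CS330 gray
        CS330 black
      CS101 black
      CS450 gray
      CS450 black
      CS310 gray
        CS310→CS450: CS450 black — skip
        CS310→CS330: CS330 black — skip
      CS310 black
    CS401 black
  CS470 black
  CS250 gray
    CS250→CS450: CS450 black — skip
    CS420 gray
      CS340 gray
        CS340→CS301: CS301 is gray → back edge
Back edge closes the cycle CS301 → CS250 → CS420 → CS340 → CS301; its vertices are {CS250, CS301, CS340, CS420}.

CS250, CS301, CS340, CS420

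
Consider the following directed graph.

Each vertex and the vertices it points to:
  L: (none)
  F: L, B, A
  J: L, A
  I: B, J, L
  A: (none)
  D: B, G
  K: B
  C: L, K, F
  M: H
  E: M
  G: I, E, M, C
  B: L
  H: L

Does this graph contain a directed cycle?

No

DFS with white/gray/black marking, starting from M:
M gray
  H gray
    L gray
    L black
  H black
M black
F gray
  F→L: L black — skip
  B gray
    B→L: L black — skip
  B black
  A gray
  A black
F black
J gray
  J→L: L black — skip
  J→A: A black — skip
J black
I gray
  I→B: B black — skip
  I→J: J black — skip
  I→L: L black — skip
I black
D gray
  D→B: B black — skip
  G gray
    G→I: I black — skip
    E gray
      E→M: M black — skip
    E black
    G→M: M black — skip
    C gray
      C→L: L black — skip
      K gray
        K→B: B black — skip
      K black
      C→F: F black — skip
    C black
  G black
D black
Every edge goes to a white or black vertex — no back edge, so the graph is acyclic.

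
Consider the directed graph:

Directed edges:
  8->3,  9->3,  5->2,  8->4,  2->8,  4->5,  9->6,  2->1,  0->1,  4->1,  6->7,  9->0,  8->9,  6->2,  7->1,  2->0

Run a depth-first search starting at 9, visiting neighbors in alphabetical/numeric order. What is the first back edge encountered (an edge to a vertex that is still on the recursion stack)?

DFS from 9 (visiting neighbors in alphabetical/numeric order); mark gray on enter, black on exit:
9 gray
  0 gray
    1 gray
    1 black
  0 black
  3 gray
  3 black
  6 gray
    2 gray
      2→0: 0 black — skip
      2→1: 1 black — skip
      8 gray
        8→3: 3 black — skip
        4 gray
          4→1: 1 black — skip
          5 gray
            5→2: 2 is gray → back edge
First back edge: 5 → 2.

5->2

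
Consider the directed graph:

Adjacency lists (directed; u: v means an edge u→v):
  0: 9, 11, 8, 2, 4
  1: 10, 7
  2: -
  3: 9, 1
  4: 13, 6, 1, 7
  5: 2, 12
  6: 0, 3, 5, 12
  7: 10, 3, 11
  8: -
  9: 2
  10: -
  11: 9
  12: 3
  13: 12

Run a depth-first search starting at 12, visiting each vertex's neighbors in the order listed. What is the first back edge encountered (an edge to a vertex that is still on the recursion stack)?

DFS from 12 (visiting each vertex's neighbors in the order listed); mark gray on enter, black on exit:
12 gray
  3 gray
    9 gray
      2 gray
      2 black
    9 black
    1 gray
      10 gray
      10 black
      7 gray
        7→10: 10 black — skip
        7→3: 3 is gray → back edge
First back edge: 7 → 3.

7->3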